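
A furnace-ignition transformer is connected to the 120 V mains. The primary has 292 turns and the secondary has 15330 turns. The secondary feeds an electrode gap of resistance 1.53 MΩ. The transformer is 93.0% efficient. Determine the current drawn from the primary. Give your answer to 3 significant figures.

I_p ≈ 0.232 A

V_s = 120 × 15330/292 = 6300.0 V.
I_s = V_s/R = 6300.0/(1.53×10^6) = 0.0041176 A.
P_out = V_s I_s = 6300.0 × 0.0041176 = 25.941 W.
P_in = P_out/η = 25.941/0.930 = 27.894 W.
I_p = P_in/V_p = 27.894/120 = 0.232 A.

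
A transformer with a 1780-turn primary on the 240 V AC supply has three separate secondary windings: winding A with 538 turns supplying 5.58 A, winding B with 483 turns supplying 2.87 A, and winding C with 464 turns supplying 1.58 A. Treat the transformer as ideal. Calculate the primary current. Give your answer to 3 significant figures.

V_A = 240 × 538/1780 = 72.539 V; V_B = 240 × 483/1780 = 65.124 V; V_C = 240 × 464/1780 = 62.562 V.
P_out = V_A I_A + V_B I_B + V_C I_C = 72.539×5.58 + 65.124×2.87 + 62.562×1.58 = 404.77 + 186.90 + 98.848 = 690.52 W.
Ideal ⇒ P_in = P_out, so I_p = P_out/V_p = 690.52/240 = 2.88 A.

I_p ≈ 2.88 A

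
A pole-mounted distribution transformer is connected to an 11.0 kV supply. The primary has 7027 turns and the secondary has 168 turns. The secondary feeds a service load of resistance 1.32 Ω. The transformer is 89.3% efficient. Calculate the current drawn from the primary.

V_s = 11000 × 168/7027 = 262.99 V.
I_s = V_s/R = 262.99/1.32 = 199.23 A.
P_out = V_s I_s = 262.99 × 199.23 = 52395 W.
P_in = P_out/η = 52395/0.893 = 58673 W.
I_p = P_in/V_p = 58673/11000 = 5.33 A.

I_p ≈ 5.33 A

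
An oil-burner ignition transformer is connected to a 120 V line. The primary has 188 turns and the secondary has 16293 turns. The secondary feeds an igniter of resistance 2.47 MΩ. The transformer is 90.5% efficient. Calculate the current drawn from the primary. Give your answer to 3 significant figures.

V_s = 120 × 16293/188 = 10400 V.
I_s = V_s/R = 10400/(2.47×10^6) = 0.0042104 A.
P_out = V_s I_s = 10400 × 0.0042104 = 43.788 W.
P_in = P_out/η = 43.788/0.905 = 48.384 W.
I_p = P_in/V_p = 48.384/120 = 0.403 A.

I_p ≈ 0.403 A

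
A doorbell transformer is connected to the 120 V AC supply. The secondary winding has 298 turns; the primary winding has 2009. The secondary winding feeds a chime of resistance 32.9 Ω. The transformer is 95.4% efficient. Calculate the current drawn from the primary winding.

V_s = 120 × 298/2009 = 17.800 V.
I_s = V_s/R = 17.800/32.9 = 0.54103 A.
P_out = V_s I_s = 17.800 × 0.54103 = 9.6303 W.
P_in = P_out/η = 9.6303/0.954 = 10.095 W.
I_p = P_in/V_p = 10.095/120 = 0.0841 A.

I_p ≈ 0.0841 A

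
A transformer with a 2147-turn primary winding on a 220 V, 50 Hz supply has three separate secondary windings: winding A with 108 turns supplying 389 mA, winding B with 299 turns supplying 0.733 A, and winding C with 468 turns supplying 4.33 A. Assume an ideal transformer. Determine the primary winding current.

V_A = 220 × 108/2147 = 11.067 V; V_B = 220 × 299/2147 = 30.638 V; V_C = 220 × 468/2147 = 47.955 V.
P_out = V_A I_A + V_B I_B + V_C I_C = 11.067×0.389 + 30.638×0.733 + 47.955×4.33 = 4.3049 + 22.458 + 207.65 = 234.41 W.
Ideal ⇒ P_in = P_out, so I_p = P_out/V_p = 234.41/220 = 1.07 A.

I_p ≈ 1.07 A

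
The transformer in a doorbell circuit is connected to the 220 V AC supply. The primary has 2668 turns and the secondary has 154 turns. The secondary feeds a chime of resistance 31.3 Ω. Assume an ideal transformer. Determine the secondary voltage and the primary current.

V_s = V_p × N_s/N_p = 220 × 154/2668 = 12.699 V.
I_s = V_s/R = 12.699/31.3 = 0.40571 A.
I_p = I_s × N_s/N_p = 0.40571 × 154/2668 = 0.0234 A.

V_s ≈ 12.7 V, I_p ≈ 0.0234 A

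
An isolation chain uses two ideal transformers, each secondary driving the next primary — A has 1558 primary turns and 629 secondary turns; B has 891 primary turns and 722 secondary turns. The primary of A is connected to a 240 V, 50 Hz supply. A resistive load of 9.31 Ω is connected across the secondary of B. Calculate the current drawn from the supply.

I_supply ≈ 2.76 A

After A: V = 240.00 × 629/1558 = 96.893 V.
After B: V = 96.893 × 722/891 = 78.515 V.
I_load = 78.515/9.31 = 8.4334 A, so P_out = 78.515 × 8.4334 = 662.15 W.
All ideal ⇒ P_in = P_out, so I_supply = 662.15/240 = 2.76 A.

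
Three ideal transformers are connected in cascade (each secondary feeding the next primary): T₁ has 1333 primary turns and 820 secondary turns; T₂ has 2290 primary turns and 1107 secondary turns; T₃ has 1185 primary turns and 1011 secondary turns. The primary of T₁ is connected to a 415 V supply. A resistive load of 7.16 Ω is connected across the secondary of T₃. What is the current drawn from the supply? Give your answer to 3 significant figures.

Secondary of T₁: V = 415.00 × 820/1333 = 255.29 V.
Secondary of T₂: V = 255.29 × 1107/2290 = 123.41 V.
Secondary of T₃: V = 123.41 × 1011/1185 = 105.29 V.
I_load = 105.29/7.16 = 14.705 A, so P_out = 105.29 × 14.705 = 1548.2 W.
All ideal ⇒ P_in = P_out, so I_supply = 1548.2/415 = 3.73 A.

I_supply ≈ 3.73 A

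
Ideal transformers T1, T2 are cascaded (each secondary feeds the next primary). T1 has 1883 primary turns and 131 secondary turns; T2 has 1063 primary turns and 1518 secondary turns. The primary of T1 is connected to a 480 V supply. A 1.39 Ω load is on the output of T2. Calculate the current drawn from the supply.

I_supply ≈ 3.41 A

Secondary of T1: V = 480.00 × 131/1883 = 33.394 V.
Secondary of T2: V = 33.394 × 1518/1063 = 47.687 V.
I_load = 47.687/1.39 = 34.307 A, so P_out = 47.687 × 34.307 = 1636.0 W.
All ideal ⇒ P_in = P_out, so I_supply = 1636.0/480 = 3.41 A.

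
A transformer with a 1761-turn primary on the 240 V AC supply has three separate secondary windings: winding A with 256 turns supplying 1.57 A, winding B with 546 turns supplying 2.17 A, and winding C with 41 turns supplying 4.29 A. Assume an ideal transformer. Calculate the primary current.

I_p ≈ 1.00 A

V_A = 240 × 256/1761 = 34.889 V; V_B = 240 × 546/1761 = 74.412 V; V_C = 240 × 41/1761 = 5.5877 V.
P_out = V_A I_A + V_B I_B + V_C I_C = 34.889×1.57 + 74.412×2.17 + 5.5877×4.29 = 54.776 + 161.47 + 23.971 = 240.22 W.
Ideal ⇒ P_in = P_out, so I_p = P_out/V_p = 240.22/240 = 1.00 A.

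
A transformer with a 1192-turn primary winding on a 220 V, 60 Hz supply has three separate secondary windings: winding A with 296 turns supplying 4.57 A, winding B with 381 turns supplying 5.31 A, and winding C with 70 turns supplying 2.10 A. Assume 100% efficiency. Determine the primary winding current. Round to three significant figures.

V_A = 220 × 296/1192 = 54.631 V; V_B = 220 × 381/1192 = 70.319 V; V_C = 220 × 70/1192 = 12.919 V.
P_out = V_A I_A + V_B I_B + V_C I_C = 54.631×4.57 + 70.319×5.31 + 12.919×2.10 = 249.66 + 373.39 + 27.131 = 650.19 W.
Ideal ⇒ P_in = P_out, so I_p = P_out/V_p = 650.19/220 = 2.96 A.

I_p ≈ 2.96 A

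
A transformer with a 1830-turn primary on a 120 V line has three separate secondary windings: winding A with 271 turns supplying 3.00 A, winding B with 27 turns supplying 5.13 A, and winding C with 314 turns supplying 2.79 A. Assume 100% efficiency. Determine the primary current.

V_A = 120 × 271/1830 = 17.770 V; V_B = 120 × 27/1830 = 1.7705 V; V_C = 120 × 314/1830 = 20.590 V.
P_out = V_A I_A + V_B I_B + V_C I_C = 17.770×3.00 + 1.7705×5.13 + 20.590×2.79 = 53.311 + 9.0826 + 57.447 = 119.84 W.
Ideal ⇒ P_in = P_out, so I_p = P_out/V_p = 119.84/120 = 0.999 A.

I_p ≈ 0.999 A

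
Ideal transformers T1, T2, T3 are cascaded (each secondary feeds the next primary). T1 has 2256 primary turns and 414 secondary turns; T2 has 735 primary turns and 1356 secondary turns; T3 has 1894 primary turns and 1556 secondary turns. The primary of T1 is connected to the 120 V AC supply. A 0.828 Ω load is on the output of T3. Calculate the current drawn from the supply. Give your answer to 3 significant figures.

After T1: V = 120.00 × 414/2256 = 22.021 V.
After T2: V = 22.021 × 1356/735 = 40.627 V.
After T3: V = 40.627 × 1556/1894 = 33.377 V.
I_load = 33.377/0.828 = 40.310 A, so P_out = 33.377 × 40.310 = 1345.4 W.
All ideal ⇒ P_in = P_out, so I_supply = 1345.4/120 = 11.2 A.

I_supply ≈ 11.2 A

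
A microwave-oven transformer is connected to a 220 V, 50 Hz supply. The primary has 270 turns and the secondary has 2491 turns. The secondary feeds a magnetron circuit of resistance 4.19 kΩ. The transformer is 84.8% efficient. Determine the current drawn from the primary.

I_p ≈ 5.27 A

V_s = 220 × 2491/270 = 2029.7 V.
I_s = V_s/R = 2029.7/4190 = 0.48442 A.
P_out = V_s I_s = 2029.7 × 0.48442 = 983.22 W.
P_in = P_out/η = 983.22/0.848 = 1159.5 W.
I_p = P_in/V_p = 1159.5/220 = 5.27 A.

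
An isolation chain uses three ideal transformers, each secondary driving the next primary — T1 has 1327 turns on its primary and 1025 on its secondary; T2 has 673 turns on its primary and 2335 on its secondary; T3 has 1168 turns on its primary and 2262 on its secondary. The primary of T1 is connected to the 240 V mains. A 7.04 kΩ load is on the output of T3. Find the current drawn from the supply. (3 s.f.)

I_supply ≈ 0.918 A

After T1: V = 240.00 × 1025/1327 = 185.38 V.
After T2: V = 185.38 × 2335/673 = 643.19 V.
After T3: V = 643.19 × 2262/1168 = 1245.6 V.
I_load = 1245.6/7040 = 0.17693 A, so P_out = 1245.6 × 0.17693 = 220.39 W.
All ideal ⇒ P_in = P_out, so I_supply = 220.39/240 = 0.918 A.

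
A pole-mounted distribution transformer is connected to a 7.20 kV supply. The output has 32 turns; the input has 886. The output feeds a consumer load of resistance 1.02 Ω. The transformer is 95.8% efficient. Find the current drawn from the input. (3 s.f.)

I_in ≈ 9.61 A

V_out = 7200 × 32/886 = 260.05 V.
I_out = V_out/R = 260.05/1.02 = 254.95 A.
P_out = V_out I_out = 260.05 × 254.95 = 66298 W.
P_in = P_out/η = 66298/0.958 = 69204 W.
I_in = P_in/V_in = 69204/7200 = 9.61 A.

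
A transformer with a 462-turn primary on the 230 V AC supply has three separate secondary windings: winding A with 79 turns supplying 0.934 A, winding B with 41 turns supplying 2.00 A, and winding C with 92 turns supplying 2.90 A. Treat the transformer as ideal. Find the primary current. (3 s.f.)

V_A = 230 × 79/462 = 39.329 V; V_B = 230 × 41/462 = 20.411 V; V_C = 230 × 92/462 = 45.801 V.
P_out = V_A I_A + V_B I_B + V_C I_C = 39.329×0.934 + 20.411×2.00 + 45.801×2.90 = 36.733 + 40.823 + 132.82 = 210.38 W.
Ideal ⇒ P_in = P_out, so I_p = P_out/V_p = 210.38/230 = 0.915 A.

I_p ≈ 0.915 A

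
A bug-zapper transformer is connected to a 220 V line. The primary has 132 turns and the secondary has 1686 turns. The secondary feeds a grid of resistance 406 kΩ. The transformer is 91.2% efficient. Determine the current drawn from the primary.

I_p ≈ 0.0969 A

V_s = 220 × 1686/132 = 2810.0 V.
I_s = V_s/R = 2810.0/406000 = 0.0069212 A.
P_out = V_s I_s = 2810.0 × 0.0069212 = 19.449 W.
P_in = P_out/η = 19.449/0.912 = 21.325 W.
I_p = P_in/V_p = 21.325/220 = 0.0969 A.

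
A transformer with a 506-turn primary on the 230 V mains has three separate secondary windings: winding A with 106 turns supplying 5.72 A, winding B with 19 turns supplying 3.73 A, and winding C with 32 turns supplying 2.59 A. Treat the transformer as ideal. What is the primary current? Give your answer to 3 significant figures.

V_A = 230 × 106/506 = 48.182 V; V_B = 230 × 19/506 = 8.6364 V; V_C = 230 × 32/506 = 14.545 V.
P_out = V_A I_A + V_B I_B + V_C I_C = 48.182×5.72 + 8.6364×3.73 + 14.545×2.59 = 275.60 + 32.214 + 37.673 = 345.49 W.
Ideal ⇒ P_in = P_out, so I_p = P_out/V_p = 345.49/230 = 1.50 A.

I_p ≈ 1.50 A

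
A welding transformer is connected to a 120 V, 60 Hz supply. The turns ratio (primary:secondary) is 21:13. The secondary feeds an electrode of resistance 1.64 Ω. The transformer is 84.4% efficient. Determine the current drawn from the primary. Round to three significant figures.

V_s = 120 × 13/21 = 74.286 V.
I_s = V_s/R = 74.286/1.64 = 45.296 A.
P_out = V_s I_s = 74.286 × 45.296 = 3364.9 W.
P_in = P_out/η = 3364.9/0.844 = 3986.8 W.
I_p = P_in/V_p = 3986.8/120 = 33.2 A.

I_p ≈ 33.2 A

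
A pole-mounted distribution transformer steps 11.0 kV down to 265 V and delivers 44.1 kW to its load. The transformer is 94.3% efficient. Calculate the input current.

P_in = P_out/η = 44100/0.943 = 46766 W.
I_in = P_in/V_in = 46766/11000 = 4.25 A.

I_in ≈ 4.25 A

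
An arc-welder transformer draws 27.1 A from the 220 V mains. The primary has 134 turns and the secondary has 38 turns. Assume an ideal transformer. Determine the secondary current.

I_s/I_p = N_p/N_s, so I_s = 27.1 × 134/38 = 95.6 A.

I_s ≈ 95.6 A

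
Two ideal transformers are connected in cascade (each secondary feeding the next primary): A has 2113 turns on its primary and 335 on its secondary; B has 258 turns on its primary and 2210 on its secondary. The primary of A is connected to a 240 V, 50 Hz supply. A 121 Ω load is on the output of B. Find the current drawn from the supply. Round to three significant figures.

I_supply ≈ 3.66 A

After A: V = 240.00 × 335/2113 = 38.050 V.
After B: V = 38.050 × 2210/258 = 325.93 V.
I_load = 325.93/121 = 2.6937 A, so P_out = 325.93 × 2.6937 = 877.96 W.
All ideal ⇒ P_in = P_out, so I_supply = 877.96/240 = 3.66 A.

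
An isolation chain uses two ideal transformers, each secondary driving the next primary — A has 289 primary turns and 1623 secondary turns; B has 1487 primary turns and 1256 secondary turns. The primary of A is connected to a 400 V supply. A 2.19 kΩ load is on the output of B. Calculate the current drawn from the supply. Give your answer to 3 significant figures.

I_supply ≈ 4.11 A

Secondary of A: V = 400.00 × 1623/289 = 2246.4 V.
Secondary of B: V = 2246.4 × 1256/1487 = 1897.4 V.
I_load = 1897.4/2190 = 0.86639 A, so P_out = 1897.4 × 0.86639 = 1643.9 W.
All ideal ⇒ P_in = P_out, so I_supply = 1643.9/400 = 4.11 A.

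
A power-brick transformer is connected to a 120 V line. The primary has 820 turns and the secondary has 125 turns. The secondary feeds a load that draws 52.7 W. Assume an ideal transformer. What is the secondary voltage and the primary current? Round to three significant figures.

V_s = V_p × N_s/N_p = 120 × 125/820 = 18.293 V.
I_s = P/V_s = 52.7/18.293 = 2.8809 A.
I_p = I_s × N_s/N_p = 2.8809 × 125/820 = 0.439 A.

V_s ≈ 18.3 V, I_p ≈ 0.439 A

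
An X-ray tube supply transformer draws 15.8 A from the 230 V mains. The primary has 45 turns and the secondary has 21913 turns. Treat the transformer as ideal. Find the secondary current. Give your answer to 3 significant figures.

I_s ≈ 0.0324 A

I_s/I_p = N_p/N_s, so I_s = 15.8 × 45/21913 = 0.0324 A.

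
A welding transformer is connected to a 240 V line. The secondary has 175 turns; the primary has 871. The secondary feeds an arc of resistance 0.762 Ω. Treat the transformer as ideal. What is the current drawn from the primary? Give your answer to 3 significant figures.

I_p ≈ 12.7 A

V_s = V_p × N_s/N_p = 240 × 175/871 = 48.220 V.
I_s = V_s/R = 48.220/0.762 = 63.281 A.
For an ideal transformer I_p N_p = I_s N_s, so I_p = 63.281 × 175/871 = 12.7 A.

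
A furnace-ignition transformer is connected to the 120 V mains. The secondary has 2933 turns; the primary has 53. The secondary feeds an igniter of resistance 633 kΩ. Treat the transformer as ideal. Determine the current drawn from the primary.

I_p ≈ 0.581 A

V_s = V_p × N_s/N_p = 120 × 2933/53 = 6640.8 V.
I_s = V_s/R = 6640.8/633000 = 0.010491 A.
For an ideal transformer I_p N_p = I_s N_s, so I_p = 0.010491 × 2933/53 = 0.581 A.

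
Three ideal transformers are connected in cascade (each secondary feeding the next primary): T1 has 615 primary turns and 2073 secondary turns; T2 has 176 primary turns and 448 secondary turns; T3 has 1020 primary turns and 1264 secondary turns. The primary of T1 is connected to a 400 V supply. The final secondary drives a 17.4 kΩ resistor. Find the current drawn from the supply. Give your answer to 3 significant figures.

After T1: V = 400.00 × 2073/615 = 1348.3 V.
After T2: V = 1348.3 × 448/176 = 3432.0 V.
After T3: V = 3432.0 × 1264/1020 = 4253.0 V.
I_load = 4253.0/17400 = 0.24443 A, so P_out = 4253.0 × 0.24443 = 1039.5 W.
All ideal ⇒ P_in = P_out, so I_supply = 1039.5/400 = 2.60 A.

I_supply ≈ 2.60 A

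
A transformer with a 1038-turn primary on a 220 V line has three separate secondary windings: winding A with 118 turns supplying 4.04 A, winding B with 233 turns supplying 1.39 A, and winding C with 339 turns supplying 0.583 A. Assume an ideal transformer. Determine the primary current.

I_p ≈ 0.962 A

V_A = 220 × 118/1038 = 25.010 V; V_B = 220 × 233/1038 = 49.383 V; V_C = 220 × 339/1038 = 71.850 V.
P_out = V_A I_A + V_B I_B + V_C I_C = 25.010×4.04 + 49.383×1.39 + 71.850×0.583 = 101.04 + 68.643 + 41.888 = 211.57 W.
Ideal ⇒ P_in = P_out, so I_p = P_out/V_p = 211.57/220 = 0.962 A.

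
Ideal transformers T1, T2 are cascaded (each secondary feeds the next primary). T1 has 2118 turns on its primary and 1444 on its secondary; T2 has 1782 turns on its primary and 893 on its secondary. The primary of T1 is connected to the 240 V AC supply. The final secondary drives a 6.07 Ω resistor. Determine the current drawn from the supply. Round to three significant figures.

After T1: V = 240.00 × 1444/2118 = 163.63 V.
After T2: V = 163.63 × 893/1782 = 81.997 V.
I_load = 81.997/6.07 = 13.509 A, so P_out = 81.997 × 13.509 = 1107.7 W.
All ideal ⇒ P_in = P_out, so I_supply = 1107.7/240 = 4.62 A.

I_supply ≈ 4.62 A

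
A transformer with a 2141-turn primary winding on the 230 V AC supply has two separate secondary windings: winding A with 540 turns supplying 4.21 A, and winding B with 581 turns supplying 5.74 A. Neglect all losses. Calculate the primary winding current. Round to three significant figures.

V_A = 230 × 540/2141 = 58.010 V; V_B = 230 × 581/2141 = 62.415 V.
P_out = V_A I_A + V_B I_B = 58.010×4.21 + 62.415×5.74 = 244.22 + 358.26 = 602.48 W.
Ideal ⇒ P_in = P_out, so I_p = P_out/V_p = 602.48/230 = 2.62 A.

I_p ≈ 2.62 A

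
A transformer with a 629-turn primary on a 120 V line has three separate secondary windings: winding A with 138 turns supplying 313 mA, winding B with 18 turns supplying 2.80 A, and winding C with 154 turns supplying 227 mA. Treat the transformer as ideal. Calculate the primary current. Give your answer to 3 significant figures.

I_p ≈ 0.204 A

V_A = 120 × 138/629 = 26.328 V; V_B = 120 × 18/629 = 3.4340 V; V_C = 120 × 154/629 = 29.380 V.
P_out = V_A I_A + V_B I_B + V_C I_C = 26.328×0.313 + 3.4340×2.80 + 29.380×0.227 = 8.2405 + 9.6153 + 6.6693 = 24.525 W.
Ideal ⇒ P_in = P_out, so I_p = P_out/V_p = 24.525/120 = 0.204 A.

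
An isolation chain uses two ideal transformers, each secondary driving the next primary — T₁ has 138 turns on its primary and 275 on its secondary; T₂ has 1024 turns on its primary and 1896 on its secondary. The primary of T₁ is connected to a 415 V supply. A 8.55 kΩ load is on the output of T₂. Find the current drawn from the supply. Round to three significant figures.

Secondary of T₁: V = 415.00 × 275/138 = 826.99 V.
Secondary of T₂: V = 826.99 × 1896/1024 = 1531.2 V.
I_load = 1531.2/8550 = 0.17909 A, so P_out = 1531.2 × 0.17909 = 274.23 W.
All ideal ⇒ P_in = P_out, so I_supply = 274.23/415 = 0.661 A.

I_supply ≈ 0.661 A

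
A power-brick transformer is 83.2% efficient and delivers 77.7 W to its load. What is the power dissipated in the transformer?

P_in = P_out/η = 77.7/0.832 = 93.3894 W.
P_loss = P_in − P_out = 93.3894 − 77.7 = 15.7 W.

P_loss ≈ 15.7 W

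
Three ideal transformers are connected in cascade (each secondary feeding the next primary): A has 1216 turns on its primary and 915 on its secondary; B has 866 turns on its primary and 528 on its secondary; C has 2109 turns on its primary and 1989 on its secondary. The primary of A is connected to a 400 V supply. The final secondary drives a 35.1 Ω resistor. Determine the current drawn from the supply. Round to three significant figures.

I_supply ≈ 2.13 A

Secondary of A: V = 400.00 × 915/1216 = 300.99 V.
Secondary of B: V = 300.99 × 528/866 = 183.51 V.
Secondary of C: V = 183.51 × 1989/2109 = 173.07 V.
I_load = 173.07/35.1 = 4.9308 A, so P_out = 173.07 × 4.9308 = 853.37 W.
All ideal ⇒ P_in = P_out, so I_supply = 853.37/400 = 2.13 A.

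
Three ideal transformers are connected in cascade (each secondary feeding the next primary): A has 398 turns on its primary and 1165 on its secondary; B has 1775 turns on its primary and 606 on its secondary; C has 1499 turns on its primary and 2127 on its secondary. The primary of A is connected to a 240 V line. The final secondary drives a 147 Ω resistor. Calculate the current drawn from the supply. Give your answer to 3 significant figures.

I_supply ≈ 3.28 A

After A: V = 240.00 × 1165/398 = 702.51 V.
After B: V = 702.51 × 606/1775 = 239.84 V.
After C: V = 239.84 × 2127/1499 = 340.33 V.
I_load = 340.33/147 = 2.3151 A, so P_out = 340.33 × 2.3151 = 787.90 W.
All ideal ⇒ P_in = P_out, so I_supply = 787.90/240 = 3.28 A.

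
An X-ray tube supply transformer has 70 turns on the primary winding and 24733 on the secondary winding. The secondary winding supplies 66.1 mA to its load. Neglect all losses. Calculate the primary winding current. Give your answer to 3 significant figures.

For an ideal transformer I_p/I_s = N_s/N_p, so I_p = 0.0661 × 24733/70 = 23.4 A.

I_p ≈ 23.4 A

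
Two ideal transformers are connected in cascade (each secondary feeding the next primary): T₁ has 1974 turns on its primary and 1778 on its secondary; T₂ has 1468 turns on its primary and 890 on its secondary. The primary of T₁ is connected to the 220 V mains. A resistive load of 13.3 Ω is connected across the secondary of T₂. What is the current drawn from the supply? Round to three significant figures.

Secondary of T₁: V = 220.00 × 1778/1974 = 198.16 V.
Secondary of T₂: V = 198.16 × 890/1468 = 120.14 V.
I_load = 120.14/13.3 = 9.0327 A, so P_out = 120.14 × 9.0327 = 1085.2 W.
All ideal ⇒ P_in = P_out, so I_supply = 1085.2/220 = 4.93 A.

I_supply ≈ 4.93 A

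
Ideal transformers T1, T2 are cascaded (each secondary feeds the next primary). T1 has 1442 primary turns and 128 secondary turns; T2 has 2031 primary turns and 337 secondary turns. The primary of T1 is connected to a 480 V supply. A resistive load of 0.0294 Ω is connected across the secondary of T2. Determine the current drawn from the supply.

I_supply ≈ 3.54 A

Secondary of T1: V = 480.00 × 128/1442 = 42.607 V.
Secondary of T2: V = 42.607 × 337/2031 = 7.0698 V.
I_load = 7.0698/0.0294 = 240.47 A, so P_out = 7.0698 × 240.47 = 1700.1 W.
All ideal ⇒ P_in = P_out, so I_supply = 1700.1/480 = 3.54 A.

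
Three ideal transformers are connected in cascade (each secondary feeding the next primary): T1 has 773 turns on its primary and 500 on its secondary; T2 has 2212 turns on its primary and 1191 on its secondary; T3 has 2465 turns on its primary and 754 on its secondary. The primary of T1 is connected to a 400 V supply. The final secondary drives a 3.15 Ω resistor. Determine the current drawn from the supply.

I_supply ≈ 1.44 A

Secondary of T1: V = 400.00 × 500/773 = 258.73 V.
Secondary of T2: V = 258.73 × 1191/2212 = 139.31 V.
Secondary of T3: V = 139.31 × 754/2465 = 42.612 V.
I_load = 42.612/3.15 = 13.528 A, so P_out = 42.612 × 13.528 = 576.44 W.
All ideal ⇒ P_in = P_out, so I_supply = 576.44/400 = 1.44 A.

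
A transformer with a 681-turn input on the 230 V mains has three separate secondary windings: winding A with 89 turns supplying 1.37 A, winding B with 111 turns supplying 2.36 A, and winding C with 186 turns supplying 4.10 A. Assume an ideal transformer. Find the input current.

I_in ≈ 1.68 A

V_A = 230 × 89/681 = 30.059 V; V_B = 230 × 111/681 = 37.489 V; V_C = 230 × 186/681 = 62.819 V.
P_out = V_A I_A + V_B I_B + V_C I_C = 30.059×1.37 + 37.489×2.36 + 62.819×4.10 = 41.180 + 88.474 + 257.56 = 387.21 W.
Ideal ⇒ P_in = P_out, so I_in = P_out/V_in = 387.21/230 = 1.68 A.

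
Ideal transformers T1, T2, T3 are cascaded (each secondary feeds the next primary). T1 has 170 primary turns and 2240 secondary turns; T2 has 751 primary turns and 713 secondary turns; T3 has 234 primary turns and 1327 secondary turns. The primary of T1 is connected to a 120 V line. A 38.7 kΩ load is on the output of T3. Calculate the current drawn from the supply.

Secondary of T1: V = 120.00 × 2240/170 = 1581.2 V.
Secondary of T2: V = 1581.2 × 713/751 = 1501.2 V.
Secondary of T3: V = 1501.2 × 1327/234 = 8513.0 V.
I_load = 8513.0/38700 = 0.21998 A, so P_out = 8513.0 × 0.21998 = 1872.7 W.
All ideal ⇒ P_in = P_out, so I_supply = 1872.7/120 = 15.6 A.

I_supply ≈ 15.6 A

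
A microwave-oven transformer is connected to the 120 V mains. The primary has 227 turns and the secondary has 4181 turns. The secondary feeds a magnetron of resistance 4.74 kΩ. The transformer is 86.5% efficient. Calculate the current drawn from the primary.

V_s = 120 × 4181/227 = 2210.2 V.
I_s = V_s/R = 2210.2/4740 = 0.46629 A.
P_out = V_s I_s = 2210.2 × 0.46629 = 1030.6 W.
P_in = P_out/η = 1030.6/0.865 = 1191.5 W.
I_p = P_in/V_p = 1191.5/120 = 9.93 A.

I_p ≈ 9.93 A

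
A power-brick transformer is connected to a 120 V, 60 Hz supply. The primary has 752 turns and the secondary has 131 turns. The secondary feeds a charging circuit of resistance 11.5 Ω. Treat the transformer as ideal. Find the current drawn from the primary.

I_p ≈ 0.317 A

V_s = V_p × N_s/N_p = 120 × 131/752 = 20.904 V.
I_s = V_s/R = 20.904/11.5 = 1.8178 A.
For an ideal transformer I_p N_p = I_s N_s, so I_p = 1.8178 × 131/752 = 0.317 A.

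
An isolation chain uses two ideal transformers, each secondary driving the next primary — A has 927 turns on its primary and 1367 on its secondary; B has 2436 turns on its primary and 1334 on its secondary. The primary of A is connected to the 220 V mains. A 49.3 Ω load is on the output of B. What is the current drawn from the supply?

I_supply ≈ 2.91 A

After A: V = 220.00 × 1367/927 = 324.42 V.
After B: V = 324.42 × 1334/2436 = 177.66 V.
I_load = 177.66/49.3 = 3.6037 A, so P_out = 177.66 × 3.6037 = 640.23 W.
All ideal ⇒ P_in = P_out, so I_supply = 640.23/220 = 2.91 A.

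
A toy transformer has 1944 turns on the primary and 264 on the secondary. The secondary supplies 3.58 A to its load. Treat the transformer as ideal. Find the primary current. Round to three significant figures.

For an ideal transformer I_p/I_s = N_s/N_p, so I_p = 3.58 × 264/1944 = 0.486 A.

I_p ≈ 0.486 A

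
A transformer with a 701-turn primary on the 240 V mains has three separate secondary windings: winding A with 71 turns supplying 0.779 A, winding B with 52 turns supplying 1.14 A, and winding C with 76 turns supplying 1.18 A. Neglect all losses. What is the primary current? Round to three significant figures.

V_A = 240 × 71/701 = 24.308 V; V_B = 240 × 52/701 = 17.803 V; V_C = 240 × 76/701 = 26.020 V.
P_out = V_A I_A + V_B I_B + V_C I_C = 24.308×0.779 + 17.803×1.14 + 26.020×1.18 = 18.936 + 20.296 + 30.704 = 69.935 W.
Ideal ⇒ P_in = P_out, so I_p = P_out/V_p = 69.935/240 = 0.291 A.

I_p ≈ 0.291 A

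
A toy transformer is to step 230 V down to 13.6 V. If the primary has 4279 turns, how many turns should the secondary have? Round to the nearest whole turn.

N_s = 253 turns

N_s/N_p = V_s/V_p, so N_s = 4279 × 13.6/230 = 253.0 ≈ 253 turns.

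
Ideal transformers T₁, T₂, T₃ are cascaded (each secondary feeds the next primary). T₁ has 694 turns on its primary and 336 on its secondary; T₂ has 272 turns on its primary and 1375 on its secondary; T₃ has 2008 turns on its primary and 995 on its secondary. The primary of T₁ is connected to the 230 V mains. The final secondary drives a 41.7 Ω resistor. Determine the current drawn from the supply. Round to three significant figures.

Secondary of T₁: V = 230.00 × 336/694 = 111.35 V.
Secondary of T₂: V = 111.35 × 1375/272 = 562.91 V.
Secondary of T₃: V = 562.91 × 995/2008 = 278.93 V.
I_load = 278.93/41.7 = 6.6891 A, so P_out = 278.93 × 6.6891 = 1865.8 W.
All ideal ⇒ P_in = P_out, so I_supply = 1865.8/230 = 8.11 A.

I_supply ≈ 8.11 A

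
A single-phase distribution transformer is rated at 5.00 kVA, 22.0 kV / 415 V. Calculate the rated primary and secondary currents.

I_p = S/V_p = 5000/22000 = 0.227 A.
I_s = S/V_s = 5000/415 = 12.0 A.

I_p ≈ 0.227 A, I_s ≈ 12.0 A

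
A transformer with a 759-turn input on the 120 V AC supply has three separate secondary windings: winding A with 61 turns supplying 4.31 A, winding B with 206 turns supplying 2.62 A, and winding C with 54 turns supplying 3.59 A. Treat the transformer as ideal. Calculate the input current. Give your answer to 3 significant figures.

V_A = 120 × 61/759 = 9.6443 V; V_B = 120 × 206/759 = 32.569 V; V_C = 120 × 54/759 = 8.5375 V.
P_out = V_A I_A + V_B I_B + V_C I_C = 9.6443×4.31 + 32.569×2.62 + 8.5375×3.59 = 41.567 + 85.331 + 30.650 = 157.55 W.
Ideal ⇒ P_in = P_out, so I_in = P_out/V_in = 157.55/120 = 1.31 A.

I_in ≈ 1.31 A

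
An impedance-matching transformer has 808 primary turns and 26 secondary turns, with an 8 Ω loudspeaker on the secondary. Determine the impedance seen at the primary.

Z_p ≈ 7730 Ω

Z_p = (N_p/N_s)² × Z_s = (808/26)² × 8 = 7730 Ω.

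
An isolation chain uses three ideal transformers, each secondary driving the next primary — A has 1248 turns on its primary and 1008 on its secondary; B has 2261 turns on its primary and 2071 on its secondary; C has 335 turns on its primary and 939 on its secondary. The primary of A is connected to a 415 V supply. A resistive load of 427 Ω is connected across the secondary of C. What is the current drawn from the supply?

I_supply ≈ 4.18 A

After A: V = 415.00 × 1008/1248 = 335.19 V.
After B: V = 335.19 × 2071/2261 = 307.02 V.
After C: V = 307.02 × 939/335 = 860.59 V.
I_load = 860.59/427 = 2.0154 A, so P_out = 860.59 × 2.0154 = 1734.4 W.
All ideal ⇒ P_in = P_out, so I_supply = 1734.4/415 = 4.18 A.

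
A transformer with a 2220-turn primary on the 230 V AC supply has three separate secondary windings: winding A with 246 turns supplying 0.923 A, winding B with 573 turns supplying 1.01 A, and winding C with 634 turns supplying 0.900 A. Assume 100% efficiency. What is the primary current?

V_A = 230 × 246/2220 = 25.486 V; V_B = 230 × 573/2220 = 59.365 V; V_C = 230 × 634/2220 = 65.685 V.
P_out = V_A I_A + V_B I_B + V_C I_C = 25.486×0.923 + 59.365×1.01 + 65.685×0.900 = 23.524 + 59.959 + 59.116 = 142.60 W.
Ideal ⇒ P_in = P_out, so I_p = P_out/V_p = 142.60/230 = 0.620 A.

I_p ≈ 0.620 A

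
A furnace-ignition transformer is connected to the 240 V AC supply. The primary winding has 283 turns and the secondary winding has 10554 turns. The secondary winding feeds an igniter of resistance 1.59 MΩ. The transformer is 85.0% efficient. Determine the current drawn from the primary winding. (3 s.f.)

I_p ≈ 0.247 A

V_s = 240 × 10554/283 = 8950.4 V.
I_s = V_s/R = 8950.4/(1.59×10^6) = 0.0056292 A.
P_out = V_s I_s = 8950.4 × 0.0056292 = 50.383 W.
P_in = P_out/η = 50.383/0.850 = 59.274 W.
I_p = P_in/V_p = 59.274/240 = 0.247 A.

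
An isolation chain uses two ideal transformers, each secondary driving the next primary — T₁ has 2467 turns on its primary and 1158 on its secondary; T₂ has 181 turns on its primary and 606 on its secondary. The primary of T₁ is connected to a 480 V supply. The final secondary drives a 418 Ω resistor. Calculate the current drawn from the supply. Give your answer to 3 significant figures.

After T₁: V = 480.00 × 1158/2467 = 225.31 V.
After T₂: V = 225.31 × 606/181 = 754.35 V.
I_load = 754.35/418 = 1.8047 A, so P_out = 754.35 × 1.8047 = 1361.4 W.
All ideal ⇒ P_in = P_out, so I_supply = 1361.4/480 = 2.84 A.

I_supply ≈ 2.84 A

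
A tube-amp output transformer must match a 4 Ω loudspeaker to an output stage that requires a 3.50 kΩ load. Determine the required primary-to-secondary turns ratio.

N_p/N_s ≈ 29.6

Z_p/Z_s = (N_p/N_s)², so N_p/N_s = √(3500/4) = √875 = 29.6.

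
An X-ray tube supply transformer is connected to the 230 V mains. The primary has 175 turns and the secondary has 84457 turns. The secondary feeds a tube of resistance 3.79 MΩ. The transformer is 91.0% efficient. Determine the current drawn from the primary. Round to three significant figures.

I_p ≈ 15.5 A

V_s = 230 × 84457/175 = 111000 V.
I_s = V_s/R = 111000/(3.79×10^6) = 0.029288 A.
P_out = V_s I_s = 111000 × 0.029288 = 3251.0 W.
P_in = P_out/η = 3251.0/0.910 = 3572.5 W.
I_p = P_in/V_p = 3572.5/230 = 15.5 A.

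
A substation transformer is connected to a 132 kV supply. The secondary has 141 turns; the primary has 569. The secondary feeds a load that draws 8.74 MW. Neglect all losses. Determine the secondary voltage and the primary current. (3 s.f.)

V_s ≈ 32700 V, I_p ≈ 66.2 A

V_s = V_p × N_s/N_p = 132000 × 141/569 = 32710 V.
I_s = P/V_s = 8.74×10^6/32710 = 267.20 A.
I_p = I_s × N_s/N_p = 267.20 × 141/569 = 66.2 A.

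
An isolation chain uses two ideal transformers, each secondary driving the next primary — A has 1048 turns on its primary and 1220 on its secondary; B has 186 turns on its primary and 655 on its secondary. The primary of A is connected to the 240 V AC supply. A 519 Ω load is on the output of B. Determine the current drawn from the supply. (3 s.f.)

After A: V = 240.00 × 1220/1048 = 279.39 V.
After B: V = 279.39 × 655/186 = 983.87 V.
I_load = 983.87/519 = 1.8957 A, so P_out = 983.87 × 1.8957 = 1865.1 W.
All ideal ⇒ P_in = P_out, so I_supply = 1865.1/240 = 7.77 A.

I_supply ≈ 7.77 A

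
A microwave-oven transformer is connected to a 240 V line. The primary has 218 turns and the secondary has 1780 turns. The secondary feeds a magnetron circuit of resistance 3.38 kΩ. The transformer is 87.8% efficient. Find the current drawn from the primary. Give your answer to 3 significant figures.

V_s = 240 × 1780/218 = 1959.6 V.
I_s = V_s/R = 1959.6/3380 = 0.57977 A.
P_out = V_s I_s = 1959.6 × 0.57977 = 1136.1 W.
P_in = P_out/η = 1136.1/0.878 = 1294.0 W.
I_p = P_in/V_p = 1294.0/240 = 5.39 A.

I_p ≈ 5.39 A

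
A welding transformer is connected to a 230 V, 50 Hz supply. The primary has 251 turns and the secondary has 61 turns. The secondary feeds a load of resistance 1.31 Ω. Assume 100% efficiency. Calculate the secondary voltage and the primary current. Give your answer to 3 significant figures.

V_s ≈ 55.9 V, I_p ≈ 10.4 A

V_s = V_p × N_s/N_p = 230 × 61/251 = 55.896 V.
I_s = V_s/R = 55.896/1.31 = 42.669 A.
I_p = I_s × N_s/N_p = 42.669 × 61/251 = 10.4 A.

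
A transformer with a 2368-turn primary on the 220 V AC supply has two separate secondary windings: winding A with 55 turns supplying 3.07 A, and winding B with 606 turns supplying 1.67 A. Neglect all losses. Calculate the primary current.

I_p ≈ 0.499 A

V_A = 220 × 55/2368 = 5.1098 V; V_B = 220 × 606/2368 = 56.301 V.
P_out = V_A I_A + V_B I_B = 5.1098×3.07 + 56.301×1.67 = 15.687 + 94.022 = 109.71 W.
Ideal ⇒ P_in = P_out, so I_p = P_out/V_p = 109.71/220 = 0.499 A.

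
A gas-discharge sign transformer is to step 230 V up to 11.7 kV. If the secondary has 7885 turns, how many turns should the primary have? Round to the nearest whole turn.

N_p/N_s = V_p/V_s, so N_p = 7885 × 230/11700 = 155.0 ≈ 155 turns.

N_p = 155 turns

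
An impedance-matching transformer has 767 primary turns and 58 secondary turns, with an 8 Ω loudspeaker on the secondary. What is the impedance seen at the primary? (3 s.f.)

Z_p = (N_p/N_s)² × Z_s = (767/58)² × 8 = 1400 Ω.

Z_p ≈ 1400 Ω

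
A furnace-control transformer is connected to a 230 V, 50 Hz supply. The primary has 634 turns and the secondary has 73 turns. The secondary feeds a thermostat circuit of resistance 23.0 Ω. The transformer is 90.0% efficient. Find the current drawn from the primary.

V_s = 230 × 73/634 = 26.483 V.
I_s = V_s/R = 26.483/23.0 = 1.1514 A.
P_out = V_s I_s = 26.483 × 1.1514 = 30.493 W.
P_in = P_out/η = 30.493/0.900 = 33.881 W.
I_p = P_in/V_p = 33.881/230 = 0.147 A.

I_p ≈ 0.147 A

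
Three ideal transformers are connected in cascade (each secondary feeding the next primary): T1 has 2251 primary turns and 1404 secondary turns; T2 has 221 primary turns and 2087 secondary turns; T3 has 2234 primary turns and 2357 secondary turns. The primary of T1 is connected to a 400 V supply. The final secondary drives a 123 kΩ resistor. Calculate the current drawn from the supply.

I_supply ≈ 0.126 A

After T1: V = 400.00 × 1404/2251 = 249.49 V.
After T2: V = 249.49 × 2087/221 = 2356.0 V.
After T3: V = 2356.0 × 2357/2234 = 2485.8 V.
I_load = 2485.8/123000 = 0.020209 A, so P_out = 2485.8 × 0.020209 = 50.236 W.
All ideal ⇒ P_in = P_out, so I_supply = 50.236/400 = 0.126 A.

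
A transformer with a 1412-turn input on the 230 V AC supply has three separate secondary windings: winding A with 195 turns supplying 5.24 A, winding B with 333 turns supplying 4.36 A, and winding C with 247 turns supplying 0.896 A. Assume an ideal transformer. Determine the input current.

I_in ≈ 1.91 A

V_A = 230 × 195/1412 = 31.763 V; V_B = 230 × 333/1412 = 54.242 V; V_C = 230 × 247/1412 = 40.234 V.
P_out = V_A I_A + V_B I_B + V_C I_C = 31.763×5.24 + 54.242×4.36 + 40.234×0.896 = 166.44 + 236.50 + 36.049 = 438.99 W.
Ideal ⇒ P_in = P_out, so I_in = P_out/V_in = 438.99/230 = 1.91 A.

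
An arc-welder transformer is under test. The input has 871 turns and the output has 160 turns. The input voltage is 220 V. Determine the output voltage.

V_out/V_in = N_out/N_in, so V_out = 220 × 160/871 = 40.4 V.

V_out ≈ 40.4 V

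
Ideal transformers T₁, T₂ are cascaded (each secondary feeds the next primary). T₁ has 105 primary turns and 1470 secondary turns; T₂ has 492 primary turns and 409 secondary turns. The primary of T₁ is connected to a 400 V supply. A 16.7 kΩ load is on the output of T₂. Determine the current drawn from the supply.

I_supply ≈ 3.24 A

After T₁: V = 400.00 × 1470/105 = 5600.0 V.
After T₂: V = 5600.0 × 409/492 = 4655.3 V.
I_load = 4655.3/16700 = 0.27876 A, so P_out = 4655.3 × 0.27876 = 1297.7 W.
All ideal ⇒ P_in = P_out, so I_supply = 1297.7/400 = 3.24 A.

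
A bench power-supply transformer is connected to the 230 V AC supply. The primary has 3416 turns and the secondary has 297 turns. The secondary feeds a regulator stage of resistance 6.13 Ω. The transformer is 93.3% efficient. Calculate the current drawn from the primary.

V_s = 230 × 297/3416 = 19.997 V.
I_s = V_s/R = 19.997/6.13 = 3.2622 A.
P_out = V_s I_s = 19.997 × 3.2622 = 65.234 W.
P_in = P_out/η = 65.234/0.933 = 69.918 W.
I_p = P_in/V_p = 69.918/230 = 0.304 A.

I_p ≈ 0.304 A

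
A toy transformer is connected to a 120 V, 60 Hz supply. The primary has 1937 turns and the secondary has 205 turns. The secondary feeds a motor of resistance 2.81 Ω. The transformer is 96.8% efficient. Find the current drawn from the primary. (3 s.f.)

I_p ≈ 0.494 A

V_s = 120 × 205/1937 = 12.700 V.
I_s = V_s/R = 12.700/2.81 = 4.5196 A.
P_out = V_s I_s = 12.700 × 4.5196 = 57.399 W.
P_in = P_out/η = 57.399/0.968 = 59.297 W.
I_p = P_in/V_p = 59.297/120 = 0.494 A.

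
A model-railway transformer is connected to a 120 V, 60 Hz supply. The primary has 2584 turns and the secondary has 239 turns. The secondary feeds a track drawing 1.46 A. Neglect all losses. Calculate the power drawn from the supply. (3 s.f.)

P ≈ 16.2 W

I_p = I_s × N_s/N_p = 1.46 × 239/2584 = 0.13504 A.
P = V_p I_p = 120 × 0.13504 = 16.2 W.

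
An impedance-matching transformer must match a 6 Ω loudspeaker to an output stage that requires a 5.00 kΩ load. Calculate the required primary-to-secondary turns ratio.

N_p/N_s ≈ 28.9

Z_p/Z_s = (N_p/N_s)², so N_p/N_s = √(5000/6) = √833 = 28.9.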